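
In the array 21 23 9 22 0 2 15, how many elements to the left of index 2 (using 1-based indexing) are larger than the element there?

0

The element at index 2 is 23.
Elements before it: 21
None of them are larger than 23.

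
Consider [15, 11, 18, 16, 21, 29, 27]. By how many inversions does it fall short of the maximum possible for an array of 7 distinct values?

Maximum inversions for 7 distinct elements is C(7, 2) = 7·6/2 = 21.
Current inversions — for each element, count later smaller elements:
15: 1
11: 0
18: 1
16: 0
21: 0
29: 1
27: 0
Current total: 1 + 0 + 1 + 0 + 0 + 1 + 0 = 3
Shortfall: 21 − 3 = 18

18 inversions short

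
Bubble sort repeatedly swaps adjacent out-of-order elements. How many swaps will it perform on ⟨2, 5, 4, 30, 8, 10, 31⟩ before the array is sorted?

3

The minimum number of adjacent swaps to sort an array equals its inversion count, since every such swap removes exactly one inversion.
Count inversions — for each element, later elements that are smaller:
2: none → 0
5: 4 → 1
4: none → 0
30: 8, 10 → 2
8: none → 0
10: none → 0
31: none → 0
Total inversions: 0 + 1 + 0 + 2 + 0 + 0 + 0 = 3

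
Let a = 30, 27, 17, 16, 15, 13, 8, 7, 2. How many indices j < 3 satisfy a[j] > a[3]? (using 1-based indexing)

The element at index 3 is 17.
Elements before it: 30, 27
Those larger than 17: 30, 27

2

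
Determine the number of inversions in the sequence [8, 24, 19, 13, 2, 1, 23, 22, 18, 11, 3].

Sweep left to right; for each value list the smaller values that follow it:
8: 3
24: 9
19: 6
13: 4
2: 1
1: 0
23: 4
22: 3
18: 2
11: 1
3: 0
Sum: 3 + 9 + 6 + 4 + 1 + 0 + 4 + 3 + 2 + 1 + 0 = 33

33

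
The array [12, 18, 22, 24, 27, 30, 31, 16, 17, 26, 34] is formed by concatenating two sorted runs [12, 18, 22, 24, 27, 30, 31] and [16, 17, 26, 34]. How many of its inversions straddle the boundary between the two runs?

For each element r of the right run, count left-run elements greater than r:
r = 16: 18, 22, 24, 27, 30, 31 → 6
r = 17: 18, 22, 24, 27, 30, 31 → 6
r = 26: 27, 30, 31 → 3
r = 34: none → 0
Cross-inversions: 6 + 6 + 3 + 0 = 15

15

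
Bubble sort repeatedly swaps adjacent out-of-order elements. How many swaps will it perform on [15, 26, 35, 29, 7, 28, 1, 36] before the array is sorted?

Each adjacent swap fixes exactly one inversion, so the minimum swap count equals the number of inversions.
Count inversions — for each element, later elements that are smaller:
15: 7, 1 → 2
26: 7, 1 → 2
35: 29, 7, 28, 1 → 4
29: 7, 28, 1 → 3
7: 1 → 1
28: 1 → 1
1: none → 0
36: none → 0
Total inversions: 2 + 2 + 4 + 3 + 1 + 1 + 0 + 0 = 13

13 swaps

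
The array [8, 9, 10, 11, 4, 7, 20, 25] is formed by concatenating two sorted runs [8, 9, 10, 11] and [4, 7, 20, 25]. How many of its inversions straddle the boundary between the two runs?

8

For each element r of the right run, count left-run elements greater than r:
r = 4: 8, 9, 10, 11 → 4
r = 7: 8, 9, 10, 11 → 4
r = 20: none → 0
r = 25: none → 0
Cross-inversions: 4 + 4 + 0 + 0 = 8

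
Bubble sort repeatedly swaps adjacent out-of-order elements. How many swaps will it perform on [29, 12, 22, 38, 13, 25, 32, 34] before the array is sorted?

The minimum number of adjacent swaps to sort an array equals its inversion count, since every such swap removes exactly one inversion.
Count inversions — for each element, later elements that are smaller:
29: 12, 22, 13, 25 → 4
12: none → 0
22: 13 → 1
38: 13, 25, 32, 34 → 4
13: none → 0
25: none → 0
32: none → 0
34: none → 0
Total inversions: 4 + 0 + 1 + 4 + 0 + 0 + 0 + 0 = 9

Swaps: 9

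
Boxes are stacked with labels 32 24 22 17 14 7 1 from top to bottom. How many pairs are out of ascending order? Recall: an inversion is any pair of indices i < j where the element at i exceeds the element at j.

21 inversions

Count, for each position, how many later elements it exceeds:
32 → 24, 22, 17, 14, 7, 1 → 6
24 → 22, 17, 14, 7, 1 → 5
22 → 17, 14, 7, 1 → 4
17 → 14, 7, 1 → 3
14 → 7, 1 → 2
7 → 1 → 1
1 → none → 0
Sum: 6 + 5 + 4 + 3 + 2 + 1 + 0 = 21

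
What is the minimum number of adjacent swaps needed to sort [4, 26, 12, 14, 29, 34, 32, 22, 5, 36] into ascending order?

14 adjacent swaps

The minimum number of adjacent swaps to sort an array equals its inversion count, since every such swap removes exactly one inversion.
Count inversions — for each element, later elements that are smaller:
4: none → 0
26: 12, 14, 22, 5 → 4
12: 5 → 1
14: 5 → 1
29: 22, 5 → 2
34: 32, 22, 5 → 3
32: 22, 5 → 2
22: 5 → 1
5: none → 0
36: none → 0
Total inversions: 0 + 4 + 1 + 1 + 2 + 3 + 2 + 1 + 0 + 0 = 14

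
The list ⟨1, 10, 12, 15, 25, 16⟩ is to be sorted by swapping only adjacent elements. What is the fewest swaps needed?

1 swap

Minimum adjacent swaps = number of inversions (each swap of adjacent out-of-order elements removes one inversion and no swap can remove more).
Count inversions — for each element, later elements that are smaller:
1: none → 0
10: none → 0
12: none → 0
15: none → 0
25: 16 → 1
16: none → 0
Total inversions: 0 + 0 + 0 + 0 + 1 + 0 = 1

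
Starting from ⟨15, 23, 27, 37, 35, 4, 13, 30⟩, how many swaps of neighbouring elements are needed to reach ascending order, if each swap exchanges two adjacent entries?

13

Each adjacent swap fixes exactly one inversion, so the minimum swap count equals the number of inversions.
Count inversions — for each element, later elements that are smaller:
15: 4, 13 → 2
23: 4, 13 → 2
27: 4, 13 → 2
37: 35, 4, 13, 30 → 4
35: 4, 13, 30 → 3
4: none → 0
13: none → 0
30: none → 0
Total inversions: 2 + 2 + 2 + 4 + 3 + 0 + 0 + 0 = 13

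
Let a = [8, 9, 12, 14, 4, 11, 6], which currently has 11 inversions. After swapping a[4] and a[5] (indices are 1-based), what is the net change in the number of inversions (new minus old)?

Positions 4 and 5 hold 14 and 4; after swapping, the array is [8, 9, 12, 4, 14, 11, 6].
Element-by-element contributions:
8: 2
9: 2
12: 3
4: 0
14: 2
11: 1
6: 0
Sum: 2 + 2 + 3 + 0 + 2 + 1 + 0 = 10
Change: 10 − 11 = -1

-1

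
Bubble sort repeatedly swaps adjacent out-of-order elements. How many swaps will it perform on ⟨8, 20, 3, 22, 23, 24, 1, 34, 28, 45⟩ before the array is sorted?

Adjacent swaps: 9

Minimum adjacent swaps = number of inversions (each swap of adjacent out-of-order elements removes one inversion and no swap can remove more).
Count inversions — for each element, later elements that are smaller:
8: 3, 1 → 2
20: 3, 1 → 2
3: 1 → 1
22: 1 → 1
23: 1 → 1
24: 1 → 1
1: none → 0
34: 28 → 1
28: none → 0
45: none → 0
Total inversions: 2 + 2 + 1 + 1 + 1 + 1 + 0 + 1 + 0 + 0 = 9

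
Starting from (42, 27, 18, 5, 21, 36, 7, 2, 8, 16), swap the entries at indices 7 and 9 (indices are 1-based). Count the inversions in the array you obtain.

Positions 7 and 9 hold 7 and 8; after swapping, the array is [42, 27, 18, 5, 21, 36, 8, 2, 7, 16].
Sweep left to right; for each value list the smaller values that follow it:
42: 9
27: 7
18: 5
5: 1
21: 4
36: 4
8: 2
2: 0
7: 0
16: 0
Sum: 9 + 7 + 5 + 1 + 4 + 4 + 2 + 0 + 0 + 0 = 32

32 inversions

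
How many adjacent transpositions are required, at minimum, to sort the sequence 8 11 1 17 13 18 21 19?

4

Minimum adjacent swaps = number of inversions (each swap of adjacent out-of-order elements removes one inversion and no swap can remove more).
Count inversions — for each element, later elements that are smaller:
8: 1 → 1
11: 1 → 1
1: none → 0
17: 13 → 1
13: none → 0
18: none → 0
21: 19 → 1
19: none → 0
Total inversions: 1 + 1 + 0 + 1 + 0 + 0 + 1 + 0 = 4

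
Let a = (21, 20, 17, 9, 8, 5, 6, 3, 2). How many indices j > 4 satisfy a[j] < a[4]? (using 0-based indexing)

The element at index 4 is 8.
Elements after it: 5, 6, 3, 2
Those smaller than 8: 5, 6, 3, 2

4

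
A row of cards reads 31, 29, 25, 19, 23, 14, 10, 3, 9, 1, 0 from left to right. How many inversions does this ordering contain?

Count, for each position, how many later elements it exceeds:
31 → 29, 25, 19, 23, 14, 10, 3, 9, 1, 0 → 10
29 → 25, 19, 23, 14, 10, 3, 9, 1, 0 → 9
25 → 19, 23, 14, 10, 3, 9, 1, 0 → 8
19 → 14, 10, 3, 9, 1, 0 → 6
23 → 14, 10, 3, 9, 1, 0 → 6
14 → 10, 3, 9, 1, 0 → 5
10 → 3, 9, 1, 0 → 4
3 → 1, 0 → 2
9 → 1, 0 → 2
1 → 0 → 1
0 → none → 0
Sum: 10 + 9 + 8 + 6 + 6 + 5 + 4 + 2 + 2 + 1 + 0 = 53

53 inversions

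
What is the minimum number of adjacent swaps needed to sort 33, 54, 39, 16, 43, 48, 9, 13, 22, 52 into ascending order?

24 adjacent swaps

The minimum number of adjacent swaps to sort an array equals its inversion count, since every such swap removes exactly one inversion.
Count inversions — for each element, later elements that are smaller:
33: 16, 9, 13, 22 → 4
54: 39, 16, 43, 48, 9, 13, 22, 52 → 8
39: 16, 9, 13, 22 → 4
16: 9, 13 → 2
43: 9, 13, 22 → 3
48: 9, 13, 22 → 3
9: none → 0
13: none → 0
22: none → 0
52: none → 0
Total inversions: 4 + 8 + 4 + 2 + 3 + 3 + 0 + 0 + 0 + 0 = 24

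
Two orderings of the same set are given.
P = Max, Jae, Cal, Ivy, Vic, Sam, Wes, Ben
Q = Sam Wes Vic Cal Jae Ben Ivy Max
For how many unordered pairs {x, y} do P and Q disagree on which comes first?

20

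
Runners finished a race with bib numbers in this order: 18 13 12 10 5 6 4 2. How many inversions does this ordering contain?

27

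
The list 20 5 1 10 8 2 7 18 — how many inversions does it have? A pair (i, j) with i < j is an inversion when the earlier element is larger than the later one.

There are 14 inversions.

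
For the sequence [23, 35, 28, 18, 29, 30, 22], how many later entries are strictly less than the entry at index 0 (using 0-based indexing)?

2

The element at index 0 is 23.
Elements after it: 35, 28, 18, 29, 30, 22
Those smaller than 23: 18, 22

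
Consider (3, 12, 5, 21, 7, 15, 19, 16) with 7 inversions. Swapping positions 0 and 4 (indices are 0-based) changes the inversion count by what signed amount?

+3

Positions 0 and 4 hold 3 and 7; after swapping, the array is [7, 12, 5, 21, 3, 15, 19, 16].
Sweep left to right; for each value list the smaller values that follow it:
7 → 5, 3 → 2
12 → 5, 3 → 2
5 → 3 → 1
21 → 3, 15, 19, 16 → 4
3 → none → 0
15 → none → 0
19 → 16 → 1
16 → none → 0
Sum: 2 + 2 + 1 + 4 + 0 + 0 + 1 + 0 = 10
Change: 10 − 7 = +3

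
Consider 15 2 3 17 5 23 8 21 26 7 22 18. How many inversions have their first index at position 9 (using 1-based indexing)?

3

The element at index 9 is 26.
Elements after it: 7, 22, 18
Those smaller than 26: 7, 22, 18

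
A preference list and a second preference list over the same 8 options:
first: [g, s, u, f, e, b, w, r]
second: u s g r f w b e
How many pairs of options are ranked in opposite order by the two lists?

10 pairs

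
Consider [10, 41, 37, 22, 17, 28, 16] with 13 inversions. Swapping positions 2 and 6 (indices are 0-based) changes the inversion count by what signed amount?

-7

Positions 2 and 6 hold 37 and 16; after swapping, the array is [10, 41, 16, 22, 17, 28, 37].
Sweep left to right; for each value list the smaller values that follow it:
10 → none → 0
41 → 16, 22, 17, 28, 37 → 5
16 → none → 0
22 → 17 → 1
17 → none → 0
28 → none → 0
37 → none → 0
Sum: 0 + 5 + 0 + 1 + 0 + 0 + 0 = 6
Change: 6 − 13 = -7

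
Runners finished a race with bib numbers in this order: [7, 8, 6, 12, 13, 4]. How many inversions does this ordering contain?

7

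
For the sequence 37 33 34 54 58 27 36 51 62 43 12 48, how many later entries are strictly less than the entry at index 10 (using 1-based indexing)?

1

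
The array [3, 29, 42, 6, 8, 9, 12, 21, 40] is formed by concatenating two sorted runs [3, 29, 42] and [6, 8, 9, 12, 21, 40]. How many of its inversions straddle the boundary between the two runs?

11 split inversions

Take each right-half value and tally the left-half values above it:
r = 6: 29, 42 → 2
r = 8: 29, 42 → 2
r = 9: 29, 42 → 2
r = 12: 29, 42 → 2
r = 21: 29, 42 → 2
r = 40: 42 → 1
Cross-inversions: 2 + 2 + 2 + 2 + 2 + 1 = 11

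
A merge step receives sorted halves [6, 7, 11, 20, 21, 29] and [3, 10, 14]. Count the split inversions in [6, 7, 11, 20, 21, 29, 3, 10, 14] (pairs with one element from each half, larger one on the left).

13 split inversions

Count, for every r in R, how many entries of L exceed r:
r = 3: 6, 7, 11, 20, 21, 29 → 6
r = 10: 11, 20, 21, 29 → 4
r = 14: 20, 21, 29 → 3
Cross-inversions: 6 + 4 + 3 = 13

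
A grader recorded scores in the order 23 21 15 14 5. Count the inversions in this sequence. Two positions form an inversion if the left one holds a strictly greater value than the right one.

10 inversions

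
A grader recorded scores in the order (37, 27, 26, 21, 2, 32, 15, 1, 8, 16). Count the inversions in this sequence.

For each element, count later entries that are smaller:
37 → 27, 26, 21, 2, 32, 15, 1, 8, 16 → 9
27 → 26, 21, 2, 15, 1, 8, 16 → 7
26 → 21, 2, 15, 1, 8, 16 → 6
21 → 2, 15, 1, 8, 16 → 5
2 → 1 → 1
32 → 15, 1, 8, 16 → 4
15 → 1, 8 → 2
1 → none → 0
8 → none → 0
16 → none → 0
Sum: 9 + 7 + 6 + 5 + 1 + 4 + 2 + 0 + 0 + 0 = 34

There are 34 out-of-order pairs.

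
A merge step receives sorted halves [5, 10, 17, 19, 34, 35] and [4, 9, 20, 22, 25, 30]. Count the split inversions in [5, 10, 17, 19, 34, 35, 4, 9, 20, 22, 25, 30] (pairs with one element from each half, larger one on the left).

Take each right-half value and tally the left-half values above it:
r = 4: 5, 10, 17, 19, 34, 35 → 6
r = 9: 10, 17, 19, 34, 35 → 5
r = 20: 34, 35 → 2
r = 22: 34, 35 → 2
r = 25: 34, 35 → 2
r = 30: 34, 35 → 2
Cross-inversions: 6 + 5 + 2 + 2 + 2 + 2 = 19

19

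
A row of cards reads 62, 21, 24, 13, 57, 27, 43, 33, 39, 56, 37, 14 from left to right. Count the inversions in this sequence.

Count, for each position, how many later elements it exceeds:
62 → 21, 24, 13, 57, 27, 43, 33, 39, 56, 37, 14 → 11
21 → 13, 14 → 2
24 → 13, 14 → 2
13 → none → 0
57 → 27, 43, 33, 39, 56, 37, 14 → 7
27 → 14 → 1
43 → 33, 39, 37, 14 → 4
33 → 14 → 1
39 → 37, 14 → 2
56 → 37, 14 → 2
37 → 14 → 1
14 → none → 0
Sum: 11 + 2 + 2 + 0 + 7 + 1 + 4 + 1 + 2 + 2 + 1 + 0 = 33

There are 33 inversions.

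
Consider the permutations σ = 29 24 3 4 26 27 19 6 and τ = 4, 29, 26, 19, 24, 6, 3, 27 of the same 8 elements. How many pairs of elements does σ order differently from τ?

Assign each item its position (1..8) in the first ordering, then rewrite the second ordering as that position sequence:
positions: 29→1, 24→2, 3→3, 4→4, 26→5, 27→6, 19→7, 6→8
second ordering as positions: [4, 1, 5, 7, 2, 8, 3, 6]
Discordant pairs = inversions in this position sequence.
4: 1, 2, 3 → 3
1: 0
5: 2, 3 → 2
7: 2, 3, 6 → 3
2: 0
8: 3, 6 → 2
3: 0
6: 0
Total: 3 + 0 + 2 + 3 + 0 + 2 + 0 + 0 = 10

10 discordant pairs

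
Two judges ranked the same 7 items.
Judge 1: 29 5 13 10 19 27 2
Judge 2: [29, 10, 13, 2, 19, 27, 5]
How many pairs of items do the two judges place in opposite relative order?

Assign each item its position (1..7) in the first ordering, then rewrite the second ordering as that position sequence:
positions: 29→1, 5→2, 13→3, 10→4, 19→5, 27→6, 2→7
second ordering as positions: [1, 4, 3, 7, 5, 6, 2]
Discordant pairs = inversions in this position sequence.
1: 0
4: 3, 2 → 2
3: 2 → 1
7: 5, 6, 2 → 3
5: 2 → 1
6: 2 → 1
2: 0
Total: 0 + 2 + 1 + 3 + 1 + 1 + 0 = 8

8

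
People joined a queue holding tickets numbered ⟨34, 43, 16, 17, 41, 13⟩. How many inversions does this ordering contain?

10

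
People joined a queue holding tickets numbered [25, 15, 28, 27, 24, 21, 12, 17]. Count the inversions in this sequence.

20 out-of-order pairs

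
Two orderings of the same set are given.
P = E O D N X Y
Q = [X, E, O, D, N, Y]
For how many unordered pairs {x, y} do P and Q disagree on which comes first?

Assign each item its position (1..6) in the first ordering, then rewrite the second ordering as that position sequence:
positions: E→1, O→2, D→3, N→4, X→5, Y→6
second ordering as positions: [5, 1, 2, 3, 4, 6]
Discordant pairs = inversions in this position sequence.
5: 1, 2, 3, 4 → 4
1: 0
2: 0
3: 0
4: 0
6: 0
Total: 4 + 0 + 0 + 0 + 0 + 0 = 4

4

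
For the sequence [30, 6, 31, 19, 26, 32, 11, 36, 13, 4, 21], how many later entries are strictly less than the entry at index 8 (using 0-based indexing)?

1

The element at index 8 is 13.
Elements after it: 4, 21
Those smaller than 13: 4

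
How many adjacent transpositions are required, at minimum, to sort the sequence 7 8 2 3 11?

Minimum adjacent swaps = number of inversions (each swap of adjacent out-of-order elements removes one inversion and no swap can remove more).
Count inversions — for each element, later elements that are smaller:
7: 2, 3 → 2
8: 2, 3 → 2
2: none → 0
3: none → 0
11: none → 0
Total inversions: 2 + 2 + 0 + 0 + 0 = 4

4 adjacent swaps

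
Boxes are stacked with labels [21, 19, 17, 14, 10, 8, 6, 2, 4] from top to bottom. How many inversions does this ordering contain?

35 inversions

For each element, count later entries that are smaller:
21 → 19, 17, 14, 10, 8, 6, 2, 4 → 8
19 → 17, 14, 10, 8, 6, 2, 4 → 7
17 → 14, 10, 8, 6, 2, 4 → 6
14 → 10, 8, 6, 2, 4 → 5
10 → 8, 6, 2, 4 → 4
8 → 6, 2, 4 → 3
6 → 2, 4 → 2
2 → none → 0
4 → none → 0
Sum: 8 + 7 + 6 + 5 + 4 + 3 + 2 + 0 + 0 = 35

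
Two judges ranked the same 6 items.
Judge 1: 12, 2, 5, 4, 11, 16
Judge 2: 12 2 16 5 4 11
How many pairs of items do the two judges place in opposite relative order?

3 discordant pairs

Assign each item its position (1..6) in the first ordering, then rewrite the second ordering as that position sequence:
positions: 12→1, 2→2, 5→3, 4→4, 11→5, 16→6
second ordering as positions: [1, 2, 6, 3, 4, 5]
Discordant pairs = inversions in this position sequence.
1: 0
2: 0
6: 3, 4, 5 → 3
3: 0
4: 0
5: 0
Total: 0 + 0 + 3 + 0 + 0 + 0 = 3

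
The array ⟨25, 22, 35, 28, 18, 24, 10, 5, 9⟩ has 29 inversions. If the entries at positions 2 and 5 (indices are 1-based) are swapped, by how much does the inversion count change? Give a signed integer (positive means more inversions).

-1

Positions 2 and 5 hold 22 and 18; after swapping, the array is [25, 18, 35, 28, 22, 24, 10, 5, 9].
Element-by-element contributions:
25 → 18, 22, 24, 10, 5, 9 → 6
18 → 10, 5, 9 → 3
35 → 28, 22, 24, 10, 5, 9 → 6
28 → 22, 24, 10, 5, 9 → 5
22 → 10, 5, 9 → 3
24 → 10, 5, 9 → 3
10 → 5, 9 → 2
5 → none → 0
9 → none → 0
Sum: 6 + 3 + 6 + 5 + 3 + 3 + 2 + 0 + 0 = 28
Change: 28 − 29 = -1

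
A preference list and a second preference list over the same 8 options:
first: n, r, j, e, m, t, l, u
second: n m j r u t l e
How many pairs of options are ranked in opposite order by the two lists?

9 pairs

Assign each item its position (1..8) in the first ordering, then rewrite the second ordering as that position sequence:
positions: n→1, r→2, j→3, e→4, m→5, t→6, l→7, u→8
second ordering as positions: [1, 5, 3, 2, 8, 6, 7, 4]
Discordant pairs = inversions in this position sequence.
1: 0
5: 3, 2, 4 → 3
3: 2 → 1
2: 0
8: 6, 7, 4 → 3
6: 4 → 1
7: 4 → 1
4: 0
Total: 0 + 3 + 1 + 0 + 3 + 1 + 1 + 0 = 9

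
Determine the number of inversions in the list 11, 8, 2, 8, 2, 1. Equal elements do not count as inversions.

There are 12 out-of-order pairs.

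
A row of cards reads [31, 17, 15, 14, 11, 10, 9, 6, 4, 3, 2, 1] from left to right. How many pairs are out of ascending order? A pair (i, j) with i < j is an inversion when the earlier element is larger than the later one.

Sweep left to right; for each value list the smaller values that follow it:
31: 11
17: 10
15: 9
14: 8
11: 7
10: 6
9: 5
6: 4
4: 3
3: 2
2: 1
1: 0
Sum: 11 + 10 + 9 + 8 + 7 + 6 + 5 + 4 + 3 + 2 + 1 + 0 = 66

66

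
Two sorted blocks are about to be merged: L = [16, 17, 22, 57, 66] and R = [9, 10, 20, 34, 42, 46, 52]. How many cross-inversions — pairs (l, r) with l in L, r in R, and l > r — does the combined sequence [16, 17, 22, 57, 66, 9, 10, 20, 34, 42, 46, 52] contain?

21

Count, for every r in R, how many entries of L exceed r:
r = 9: 16, 17, 22, 57, 66 → 5
r = 10: 16, 17, 22, 57, 66 → 5
r = 20: 22, 57, 66 → 3
r = 34: 57, 66 → 2
r = 42: 57, 66 → 2
r = 46: 57, 66 → 2
r = 52: 57, 66 → 2
Cross-inversions: 5 + 5 + 3 + 2 + 2 + 2 + 2 = 21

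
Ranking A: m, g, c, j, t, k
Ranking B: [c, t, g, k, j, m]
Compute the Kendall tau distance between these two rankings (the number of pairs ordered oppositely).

9 discordant pairs

Assign each item its position (1..6) in the first ordering, then rewrite the second ordering as that position sequence:
positions: m→1, g→2, c→3, j→4, t→5, k→6
second ordering as positions: [3, 5, 2, 6, 4, 1]
Discordant pairs = inversions in this position sequence.
3: 2, 1 → 2
5: 2, 4, 1 → 3
2: 1 → 1
6: 4, 1 → 2
4: 1 → 1
1: 0
Total: 2 + 3 + 1 + 2 + 1 + 0 = 9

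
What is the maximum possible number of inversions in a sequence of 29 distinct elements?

406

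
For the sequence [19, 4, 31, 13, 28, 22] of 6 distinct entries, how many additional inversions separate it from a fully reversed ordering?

Maximum inversions for 6 distinct elements is C(6, 2) = 6·5/2 = 15.
Current inversions — for each element, count later smaller elements:
19: 2
4: 0
31: 3
13: 0
28: 1
22: 0
Current total: 2 + 0 + 3 + 0 + 1 + 0 = 6
Shortfall: 15 − 6 = 9

9 inversions short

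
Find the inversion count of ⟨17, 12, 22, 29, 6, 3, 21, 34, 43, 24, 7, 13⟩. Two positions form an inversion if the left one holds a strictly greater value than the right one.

Element-by-element contributions:
17: 5
12: 3
22: 5
29: 6
6: 1
3: 0
21: 2
34: 3
43: 3
24: 2
7: 0
13: 0
Sum: 5 + 3 + 5 + 6 + 1 + 0 + 2 + 3 + 3 + 2 + 0 + 0 = 30

30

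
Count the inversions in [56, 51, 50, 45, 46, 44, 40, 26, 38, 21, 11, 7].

There are 64 inversions.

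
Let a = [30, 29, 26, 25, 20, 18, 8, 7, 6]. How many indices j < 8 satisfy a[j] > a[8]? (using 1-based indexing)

7 such elements

The element at index 8 is 7.
Elements before it: 30, 29, 26, 25, 20, 18, 8
Those larger than 7: 30, 29, 26, 25, 20, 18, 8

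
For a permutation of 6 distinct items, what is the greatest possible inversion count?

A reversed (strictly descending) arrangement makes every pair an inversion, giving C(6, 2) inversions.
C(6, 2) = 6·5/2 = 15

15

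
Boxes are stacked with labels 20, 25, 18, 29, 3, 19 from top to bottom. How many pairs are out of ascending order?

9 inversions

Out-of-order index pairs (1-indexed):
(1,3): 20 > 18
(1,5): 20 > 3
(1,6): 20 > 19
(2,3): 25 > 18
(2,5): 25 > 3
(2,6): 25 > 19
(3,5): 18 > 3
(4,5): 29 > 3
(4,6): 29 > 19
That's 9 pairs.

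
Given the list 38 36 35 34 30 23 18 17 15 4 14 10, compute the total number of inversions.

For each element, count later entries that are smaller:
38 → 36, 35, 34, 30, 23, 18, 17, 15, 4, 14, 10 → 11
36 → 35, 34, 30, 23, 18, 17, 15, 4, 14, 10 → 10
35 → 34, 30, 23, 18, 17, 15, 4, 14, 10 → 9
34 → 30, 23, 18, 17, 15, 4, 14, 10 → 8
30 → 23, 18, 17, 15, 4, 14, 10 → 7
23 → 18, 17, 15, 4, 14, 10 → 6
18 → 17, 15, 4, 14, 10 → 5
17 → 15, 4, 14, 10 → 4
15 → 4, 14, 10 → 3
4 → none → 0
14 → 10 → 1
10 → none → 0
Sum: 11 + 10 + 9 + 8 + 7 + 6 + 5 + 4 + 3 + 0 + 1 + 0 = 64

64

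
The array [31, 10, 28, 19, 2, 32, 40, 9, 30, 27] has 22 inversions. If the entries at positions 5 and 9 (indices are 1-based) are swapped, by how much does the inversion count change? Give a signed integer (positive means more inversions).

Positions 5 and 9 hold 2 and 30; after swapping, the array is [31, 10, 28, 19, 30, 32, 40, 9, 2, 27].
For each element, count later entries that are smaller:
31 → 10, 28, 19, 30, 9, 2, 27 → 7
10 → 9, 2 → 2
28 → 19, 9, 2, 27 → 4
19 → 9, 2 → 2
30 → 9, 2, 27 → 3
32 → 9, 2, 27 → 3
40 → 9, 2, 27 → 3
9 → 2 → 1
2 → none → 0
27 → none → 0
Sum: 7 + 2 + 4 + 2 + 3 + 3 + 3 + 1 + 0 + 0 = 25
Change: 25 − 22 = +3

+3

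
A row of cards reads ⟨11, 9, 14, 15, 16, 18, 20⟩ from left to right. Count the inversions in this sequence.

There is 1 inversion.

Inversion pairs (indices are 0-based):
(0,1): 11 > 9
That's 1 pair.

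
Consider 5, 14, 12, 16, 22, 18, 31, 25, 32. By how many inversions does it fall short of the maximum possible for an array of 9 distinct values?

Maximum inversions for 9 distinct elements is C(9, 2) = 9·8/2 = 36.
Current inversions — for each element, count later smaller elements:
5: 0
14: 1
12: 0
16: 0
22: 1
18: 0
31: 1
25: 0
32: 0
Current total: 0 + 1 + 0 + 0 + 1 + 0 + 1 + 0 + 0 = 3
Shortfall: 36 − 3 = 33

33 inversions short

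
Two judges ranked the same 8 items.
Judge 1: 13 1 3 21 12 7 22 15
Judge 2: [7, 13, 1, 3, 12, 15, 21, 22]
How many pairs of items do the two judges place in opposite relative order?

8

Assign each item its position (1..8) in the first ordering, then rewrite the second ordering as that position sequence:
positions: 13→1, 1→2, 3→3, 21→4, 12→5, 7→6, 22→7, 15→8
second ordering as positions: [6, 1, 2, 3, 5, 8, 4, 7]
Discordant pairs = inversions in this position sequence.
6: 1, 2, 3, 5, 4 → 5
1: 0
2: 0
3: 0
5: 4 → 1
8: 4, 7 → 2
4: 0
7: 0
Total: 5 + 0 + 0 + 0 + 1 + 2 + 0 + 0 = 8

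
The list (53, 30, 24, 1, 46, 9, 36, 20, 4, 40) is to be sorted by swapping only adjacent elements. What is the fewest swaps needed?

There are 27 swaps.

Minimum adjacent swaps = number of inversions (each swap of adjacent out-of-order elements removes one inversion and no swap can remove more).
Count inversions — for each element, later elements that are smaller:
53: 30, 24, 1, 46, 9, 36, 20, 4, 40 → 9
30: 24, 1, 9, 20, 4 → 5
24: 1, 9, 20, 4 → 4
1: none → 0
46: 9, 36, 20, 4, 40 → 5
9: 4 → 1
36: 20, 4 → 2
20: 4 → 1
4: none → 0
40: none → 0
Total inversions: 9 + 5 + 4 + 0 + 5 + 1 + 2 + 1 + 0 + 0 = 27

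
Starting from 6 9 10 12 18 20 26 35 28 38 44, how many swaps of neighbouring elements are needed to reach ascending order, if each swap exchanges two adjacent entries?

1

Minimum adjacent swaps = number of inversions (each swap of adjacent out-of-order elements removes one inversion and no swap can remove more).
Count inversions — for each element, later elements that are smaller:
6: none → 0
9: none → 0
10: none → 0
12: none → 0
18: none → 0
20: none → 0
26: none → 0
35: 28 → 1
28: none → 0
38: none → 0
44: none → 0
Total inversions: 0 + 0 + 0 + 0 + 0 + 0 + 0 + 1 + 0 + 0 + 0 = 1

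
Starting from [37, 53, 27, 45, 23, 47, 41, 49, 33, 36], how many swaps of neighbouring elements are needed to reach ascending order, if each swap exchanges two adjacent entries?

Minimum adjacent swaps = number of inversions (each swap of adjacent out-of-order elements removes one inversion and no swap can remove more).
Count inversions — for each element, later elements that are smaller:
37: 27, 23, 33, 36 → 4
53: 27, 45, 23, 47, 41, 49, 33, 36 → 8
27: 23 → 1
45: 23, 41, 33, 36 → 4
23: none → 0
47: 41, 33, 36 → 3
41: 33, 36 → 2
49: 33, 36 → 2
33: none → 0
36: none → 0
Total inversions: 4 + 8 + 1 + 4 + 0 + 3 + 2 + 2 + 0 + 0 = 24

24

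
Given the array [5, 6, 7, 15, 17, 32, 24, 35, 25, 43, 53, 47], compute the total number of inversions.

4

Count, for each position, how many later elements it exceeds:
5: 0
6: 0
7: 0
15: 0
17: 0
32: 2
24: 0
35: 1
25: 0
43: 0
53: 1
47: 0
Sum: 0 + 0 + 0 + 0 + 0 + 2 + 0 + 1 + 0 + 0 + 1 + 0 = 4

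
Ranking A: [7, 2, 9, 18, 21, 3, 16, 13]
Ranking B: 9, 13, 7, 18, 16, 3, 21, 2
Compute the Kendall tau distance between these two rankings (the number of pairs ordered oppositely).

Assign each item its position (1..8) in the first ordering, then rewrite the second ordering as that position sequence:
positions: 7→1, 2→2, 9→3, 18→4, 21→5, 3→6, 16→7, 13→8
second ordering as positions: [3, 8, 1, 4, 7, 6, 5, 2]
Discordant pairs = inversions in this position sequence.
3: 1, 2 → 2
8: 1, 4, 7, 6, 5, 2 → 6
1: 0
4: 2 → 1
7: 6, 5, 2 → 3
6: 5, 2 → 2
5: 2 → 1
2: 0
Total: 2 + 6 + 0 + 1 + 3 + 2 + 1 + 0 = 15

15 discordant pairs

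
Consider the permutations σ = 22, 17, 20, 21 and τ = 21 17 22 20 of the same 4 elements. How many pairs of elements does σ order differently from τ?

Assign each item its position (1..4) in the first ordering, then rewrite the second ordering as that position sequence:
positions: 22→1, 17→2, 20→3, 21→4
second ordering as positions: [4, 2, 1, 3]
Discordant pairs = inversions in this position sequence.
4: 2, 1, 3 → 3
2: 1 → 1
1: 0
3: 0
Total: 3 + 1 + 0 + 0 = 4

4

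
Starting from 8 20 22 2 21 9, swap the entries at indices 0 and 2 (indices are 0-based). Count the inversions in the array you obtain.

Inversions: 10

Positions 0 and 2 hold 8 and 22; after swapping, the array is [22, 20, 8, 2, 21, 9].
Count, for each position, how many later elements it exceeds:
22 → 20, 8, 2, 21, 9 → 5
20 → 8, 2, 9 → 3
8 → 2 → 1
2 → none → 0
21 → 9 → 1
9 → none → 0
Sum: 5 + 3 + 1 + 0 + 1 + 0 = 10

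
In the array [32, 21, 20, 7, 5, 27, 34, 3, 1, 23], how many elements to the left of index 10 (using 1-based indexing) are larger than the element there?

The element at index 10 is 23.
Elements before it: 32, 21, 20, 7, 5, 27, 34, 3, 1
Those larger than 23: 32, 27, 34

3 such elements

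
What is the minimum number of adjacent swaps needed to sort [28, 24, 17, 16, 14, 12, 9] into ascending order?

Minimum adjacent swaps = number of inversions (each swap of adjacent out-of-order elements removes one inversion and no swap can remove more).
Count inversions — for each element, later elements that are smaller:
28: 24, 17, 16, 14, 12, 9 → 6
24: 17, 16, 14, 12, 9 → 5
17: 16, 14, 12, 9 → 4
16: 14, 12, 9 → 3
14: 12, 9 → 2
12: 9 → 1
9: none → 0
Total inversions: 6 + 5 + 4 + 3 + 2 + 1 + 0 = 21

There are 21 swaps.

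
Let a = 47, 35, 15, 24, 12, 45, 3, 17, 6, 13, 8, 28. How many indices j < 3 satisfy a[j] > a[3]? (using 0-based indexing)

2 such elements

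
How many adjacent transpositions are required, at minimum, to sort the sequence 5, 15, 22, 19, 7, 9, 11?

Swaps: 10

Each adjacent swap fixes exactly one inversion, so the minimum swap count equals the number of inversions.
Count inversions — for each element, later elements that are smaller:
5: none → 0
15: 7, 9, 11 → 3
22: 19, 7, 9, 11 → 4
19: 7, 9, 11 → 3
7: none → 0
9: none → 0
11: none → 0
Total inversions: 0 + 3 + 4 + 3 + 0 + 0 + 0 = 10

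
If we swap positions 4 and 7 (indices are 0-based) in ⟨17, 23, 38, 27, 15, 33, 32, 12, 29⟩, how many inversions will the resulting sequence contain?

17 inversions

Positions 4 and 7 hold 15 and 12; after swapping, the array is [17, 23, 38, 27, 12, 33, 32, 15, 29].
Count, for each position, how many later elements it exceeds:
17 → 12, 15 → 2
23 → 12, 15 → 2
38 → 27, 12, 33, 32, 15, 29 → 6
27 → 12, 15 → 2
12 → none → 0
33 → 32, 15, 29 → 3
32 → 15, 29 → 2
15 → none → 0
29 → none → 0
Sum: 2 + 2 + 6 + 2 + 0 + 3 + 2 + 0 + 0 = 17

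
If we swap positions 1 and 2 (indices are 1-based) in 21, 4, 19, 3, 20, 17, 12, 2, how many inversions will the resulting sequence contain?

Positions 1 and 2 hold 21 and 4; after swapping, the array is [4, 21, 19, 3, 20, 17, 12, 2].
Sweep left to right; for each value list the smaller values that follow it:
4: 2
21: 6
19: 4
3: 1
20: 3
17: 2
12: 1
2: 0
Sum: 2 + 6 + 4 + 1 + 3 + 2 + 1 + 0 = 19

19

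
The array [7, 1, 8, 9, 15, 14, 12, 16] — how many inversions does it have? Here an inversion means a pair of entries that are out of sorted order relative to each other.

Count, for each position, how many later elements it exceeds:
7 → 1 → 1
1 → none → 0
8 → none → 0
9 → none → 0
15 → 14, 12 → 2
14 → 12 → 1
12 → none → 0
16 → none → 0
Sum: 1 + 0 + 0 + 0 + 2 + 1 + 0 + 0 = 4

4 inversions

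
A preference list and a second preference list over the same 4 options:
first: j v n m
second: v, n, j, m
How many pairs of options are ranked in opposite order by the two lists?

There are 2 pairs.

Assign each item its position (1..4) in the first ordering, then rewrite the second ordering as that position sequence:
positions: j→1, v→2, n→3, m→4
second ordering as positions: [2, 3, 1, 4]
Discordant pairs = inversions in this position sequence.
2: 1 → 1
3: 1 → 1
1: 0
4: 0
Total: 1 + 1 + 0 + 0 = 2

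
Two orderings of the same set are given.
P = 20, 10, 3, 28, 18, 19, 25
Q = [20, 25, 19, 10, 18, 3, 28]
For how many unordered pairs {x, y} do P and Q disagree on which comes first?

11 disagreeing pairs

Assign each item its position (1..7) in the first ordering, then rewrite the second ordering as that position sequence:
positions: 20→1, 10→2, 3→3, 28→4, 18→5, 19→6, 25→7
second ordering as positions: [1, 7, 6, 2, 5, 3, 4]
Discordant pairs = inversions in this position sequence.
1: 0
7: 6, 2, 5, 3, 4 → 5
6: 2, 5, 3, 4 → 4
2: 0
5: 3, 4 → 2
3: 0
4: 0
Total: 0 + 5 + 4 + 0 + 2 + 0 + 0 = 11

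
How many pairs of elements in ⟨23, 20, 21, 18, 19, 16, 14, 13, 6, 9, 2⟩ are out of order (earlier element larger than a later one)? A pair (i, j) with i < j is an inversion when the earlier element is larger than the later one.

Sweep left to right; for each value list the smaller values that follow it:
23 → 20, 21, 18, 19, 16, 14, 13, 6, 9, 2 → 10
20 → 18, 19, 16, 14, 13, 6, 9, 2 → 8
21 → 18, 19, 16, 14, 13, 6, 9, 2 → 8
18 → 16, 14, 13, 6, 9, 2 → 6
19 → 16, 14, 13, 6, 9, 2 → 6
16 → 14, 13, 6, 9, 2 → 5
14 → 13, 6, 9, 2 → 4
13 → 6, 9, 2 → 3
6 → 2 → 1
9 → 2 → 1
2 → none → 0
Sum: 10 + 8 + 8 + 6 + 6 + 5 + 4 + 3 + 1 + 1 + 0 = 52

52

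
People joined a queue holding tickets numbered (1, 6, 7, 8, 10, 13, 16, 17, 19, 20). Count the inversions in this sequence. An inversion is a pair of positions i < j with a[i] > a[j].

Sweep left to right; for each value list the smaller values that follow it:
1: 0
6: 0
7: 0
8: 0
10: 0
13: 0
16: 0
17: 0
19: 0
20: 0
Sum: 0 + 0 + 0 + 0 + 0 + 0 + 0 + 0 + 0 + 0 = 0

0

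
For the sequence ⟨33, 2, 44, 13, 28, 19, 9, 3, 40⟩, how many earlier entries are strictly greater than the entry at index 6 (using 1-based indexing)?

3 such elements

The element at index 6 is 19.
Elements before it: 33, 2, 44, 13, 28
Those larger than 19: 33, 44, 28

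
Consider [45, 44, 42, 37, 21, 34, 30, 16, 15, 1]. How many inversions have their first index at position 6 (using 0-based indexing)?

3

The element at index 6 is 30.
Elements after it: 16, 15, 1
Those smaller than 30: 16, 15, 1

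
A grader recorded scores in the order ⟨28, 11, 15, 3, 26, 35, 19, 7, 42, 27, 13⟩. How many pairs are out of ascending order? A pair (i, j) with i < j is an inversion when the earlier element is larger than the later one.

For each element, count later entries that are smaller:
28: 8
11: 2
15: 3
3: 0
26: 3
35: 4
19: 2
7: 0
42: 2
27: 1
13: 0
Sum: 8 + 2 + 3 + 0 + 3 + 4 + 2 + 0 + 2 + 1 + 0 = 25

25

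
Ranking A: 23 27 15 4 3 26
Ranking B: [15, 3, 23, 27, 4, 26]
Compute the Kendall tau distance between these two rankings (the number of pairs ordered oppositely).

Assign each item its position (1..6) in the first ordering, then rewrite the second ordering as that position sequence:
positions: 23→1, 27→2, 15→3, 4→4, 3→5, 26→6
second ordering as positions: [3, 5, 1, 2, 4, 6]
Discordant pairs = inversions in this position sequence.
3: 1, 2 → 2
5: 1, 2, 4 → 3
1: 0
2: 0
4: 0
6: 0
Total: 2 + 3 + 0 + 0 + 0 + 0 = 5

5 discordant pairs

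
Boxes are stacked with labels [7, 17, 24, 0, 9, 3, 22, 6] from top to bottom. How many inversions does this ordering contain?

Sweep left to right; for each value list the smaller values that follow it:
7: 3
17: 4
24: 5
0: 0
9: 2
3: 0
22: 1
6: 0
Sum: 3 + 4 + 5 + 0 + 2 + 0 + 1 + 0 = 15

Inversions: 15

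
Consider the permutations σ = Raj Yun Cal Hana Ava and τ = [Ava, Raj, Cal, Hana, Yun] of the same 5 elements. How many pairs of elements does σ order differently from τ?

Discordant pairs: 6

Assign each item its position (1..5) in the first ordering, then rewrite the second ordering as that position sequence:
positions: Raj→1, Yun→2, Cal→3, Hana→4, Ava→5
second ordering as positions: [5, 1, 3, 4, 2]
Discordant pairs = inversions in this position sequence.
5: 1, 3, 4, 2 → 4
1: 0
3: 2 → 1
4: 2 → 1
2: 0
Total: 4 + 0 + 1 + 1 + 0 = 6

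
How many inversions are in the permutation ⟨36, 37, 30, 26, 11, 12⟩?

13 out-of-order pairs

Element-by-element contributions:
36: 4
37: 4
30: 3
26: 2
11: 0
12: 0
Sum: 4 + 4 + 3 + 2 + 0 + 0 = 13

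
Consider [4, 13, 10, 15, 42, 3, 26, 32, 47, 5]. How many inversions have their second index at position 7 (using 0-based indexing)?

1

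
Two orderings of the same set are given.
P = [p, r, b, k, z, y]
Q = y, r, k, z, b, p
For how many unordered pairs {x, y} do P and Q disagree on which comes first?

11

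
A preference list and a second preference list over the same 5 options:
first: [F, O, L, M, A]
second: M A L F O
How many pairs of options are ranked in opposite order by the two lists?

Assign each item its position (1..5) in the first ordering, then rewrite the second ordering as that position sequence:
positions: F→1, O→2, L→3, M→4, A→5
second ordering as positions: [4, 5, 3, 1, 2]
Discordant pairs = inversions in this position sequence.
4: 3, 1, 2 → 3
5: 3, 1, 2 → 3
3: 1, 2 → 2
1: 0
2: 0
Total: 3 + 3 + 2 + 0 + 0 = 8

8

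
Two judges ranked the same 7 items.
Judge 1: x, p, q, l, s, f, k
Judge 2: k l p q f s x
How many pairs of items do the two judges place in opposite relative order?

14 discordant pairs

Assign each item its position (1..7) in the first ordering, then rewrite the second ordering as that position sequence:
positions: x→1, p→2, q→3, l→4, s→5, f→6, k→7
second ordering as positions: [7, 4, 2, 3, 6, 5, 1]
Discordant pairs = inversions in this position sequence.
7: 4, 2, 3, 6, 5, 1 → 6
4: 2, 3, 1 → 3
2: 1 → 1
3: 1 → 1
6: 5, 1 → 2
5: 1 → 1
1: 0
Total: 6 + 3 + 1 + 1 + 2 + 1 + 0 = 14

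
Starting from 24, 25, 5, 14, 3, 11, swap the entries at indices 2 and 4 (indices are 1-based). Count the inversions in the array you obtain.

10 inversions

Positions 2 and 4 hold 25 and 14; after swapping, the array is [24, 14, 5, 25, 3, 11].
Sweep left to right; for each value list the smaller values that follow it:
24 → 14, 5, 3, 11 → 4
14 → 5, 3, 11 → 3
5 → 3 → 1
25 → 3, 11 → 2
3 → none → 0
11 → none → 0
Sum: 4 + 3 + 1 + 2 + 0 + 0 = 10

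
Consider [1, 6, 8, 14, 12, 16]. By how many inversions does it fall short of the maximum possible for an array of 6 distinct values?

Maximum inversions for 6 distinct elements is C(6, 2) = 6·5/2 = 15.
Current inversions — for each element, count later smaller elements:
1: 0
6: 0
8: 0
14: 1
12: 0
16: 0
Current total: 0 + 0 + 0 + 1 + 0 + 0 = 1
Shortfall: 15 − 1 = 14

14 inversions short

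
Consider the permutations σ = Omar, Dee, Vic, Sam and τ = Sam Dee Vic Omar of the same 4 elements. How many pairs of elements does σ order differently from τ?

Assign each item its position (1..4) in the first ordering, then rewrite the second ordering as that position sequence:
positions: Omar→1, Dee→2, Vic→3, Sam→4
second ordering as positions: [4, 2, 3, 1]
Discordant pairs = inversions in this position sequence.
4: 2, 3, 1 → 3
2: 1 → 1
3: 1 → 1
1: 0
Total: 3 + 1 + 1 + 0 = 5

5 discordant pairs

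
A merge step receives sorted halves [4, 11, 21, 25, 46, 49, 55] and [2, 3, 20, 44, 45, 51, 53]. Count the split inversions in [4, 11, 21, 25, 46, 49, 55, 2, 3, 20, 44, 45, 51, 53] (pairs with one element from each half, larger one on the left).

27 cross-inversions

Take each right-half value and tally the left-half values above it:
r = 2: 4, 11, 21, 25, 46, 49, 55 → 7
r = 3: 4, 11, 21, 25, 46, 49, 55 → 7
r = 20: 21, 25, 46, 49, 55 → 5
r = 44: 46, 49, 55 → 3
r = 45: 46, 49, 55 → 3
r = 51: 55 → 1
r = 53: 55 → 1
Cross-inversions: 7 + 7 + 5 + 3 + 3 + 1 + 1 = 27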